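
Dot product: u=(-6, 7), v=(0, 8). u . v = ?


u . v = u_x*v_x + u_y*v_y = (-6)*0 + 7*8
= 0 + 56 = 56

56


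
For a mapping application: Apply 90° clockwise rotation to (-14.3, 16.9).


90° CW: (x,y) -> (y, -x)
(-14.3,16.9) -> (16.9, 14.3)

(16.9, 14.3)


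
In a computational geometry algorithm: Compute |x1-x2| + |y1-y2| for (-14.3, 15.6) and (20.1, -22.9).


|(-14.3)-20.1| + |15.6-(-22.9)| = 34.4 + 38.5 = 72.9

72.9


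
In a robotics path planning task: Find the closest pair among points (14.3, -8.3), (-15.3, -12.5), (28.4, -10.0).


d(P0,P1) = 29.8965, d(P0,P2) = 14.2021, d(P1,P2) = 43.7715
Closest: P0 and P2

Closest pair: (14.3, -8.3) and (28.4, -10.0), distance = 14.2021


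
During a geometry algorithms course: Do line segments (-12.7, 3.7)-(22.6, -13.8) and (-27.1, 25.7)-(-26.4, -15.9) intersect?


Cross products: d1=583.64, d2=2039.87, d3=524.6, d4=-931.63
d1*d2 < 0 and d3*d4 < 0? no

No, they don't intersect


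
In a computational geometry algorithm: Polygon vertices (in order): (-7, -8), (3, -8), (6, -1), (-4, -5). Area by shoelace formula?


Shoelace sum: ((-7)*(-8) - 3*(-8)) + (3*(-1) - 6*(-8)) + (6*(-5) - (-4)*(-1)) + ((-4)*(-8) - (-7)*(-5))
= 88
Area = |88|/2 = 44

44


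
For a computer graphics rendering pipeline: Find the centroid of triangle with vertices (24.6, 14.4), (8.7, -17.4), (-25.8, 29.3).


Centroid = ((x_A+x_B+x_C)/3, (y_A+y_B+y_C)/3)
= ((24.6+8.7+(-25.8))/3, (14.4+(-17.4)+29.3)/3)
= (2.5, 8.7667)

(2.5, 8.7667)


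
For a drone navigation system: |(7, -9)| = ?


|u| = sqrt(7^2 + (-9)^2) = sqrt(130) = 11.4018

11.4018


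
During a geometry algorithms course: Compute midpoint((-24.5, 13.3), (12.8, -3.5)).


M = (((-24.5)+12.8)/2, (13.3+(-3.5))/2)
= (-5.85, 4.9)

(-5.85, 4.9)


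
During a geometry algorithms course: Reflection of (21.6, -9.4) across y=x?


Reflection over y=x: (x,y) -> (y,x)
(21.6, -9.4) -> (-9.4, 21.6)

(-9.4, 21.6)


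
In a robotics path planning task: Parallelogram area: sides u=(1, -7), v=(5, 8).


|u x v| = |1*8 - (-7)*5|
= |8 - (-35)| = 43

43


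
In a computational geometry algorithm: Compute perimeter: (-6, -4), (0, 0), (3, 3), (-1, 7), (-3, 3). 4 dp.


Sides: (-6, -4)->(0, 0): sqrt(52) = 7.211103, (0, 0)->(3, 3): sqrt(18) = 4.242641, (3, 3)->(-1, 7): sqrt(32) = 5.656854, (-1, 7)->(-3, 3): sqrt(20) = 4.472136, (-3, 3)->(-6, -4): sqrt(58) = 7.615773
Sum = 29.198507
Perimeter = 29.1985

29.1985


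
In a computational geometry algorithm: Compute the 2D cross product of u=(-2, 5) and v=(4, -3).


u x v = u_x*v_y - u_y*v_x = (-2)*(-3) - 5*4
= 6 - 20 = -14

-14


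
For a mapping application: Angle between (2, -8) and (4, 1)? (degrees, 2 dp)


u.v = 0, |u| = sqrt(68) = 8.2462, |v| = sqrt(17) = 4.1231
cos(theta) = u.v/(|u||v|) = 0/sqrt(1156) = 0
theta = acos(0) = 90 degrees

90 degrees


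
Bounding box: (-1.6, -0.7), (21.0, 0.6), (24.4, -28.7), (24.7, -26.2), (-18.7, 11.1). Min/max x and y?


x range: [-18.7, 24.7]
y range: [-28.7, 11.1]
Bounding box: (-18.7,-28.7) to (24.7,11.1)

(-18.7,-28.7) to (24.7,11.1)


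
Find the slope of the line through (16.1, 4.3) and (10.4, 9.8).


slope = (y2-y1)/(x2-x1) = (9.8-4.3)/(10.4-16.1) = 5.5/(-5.7) = -0.9649

-0.9649


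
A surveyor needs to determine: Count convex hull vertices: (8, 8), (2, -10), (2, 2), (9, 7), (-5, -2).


Convex hull vertices (CCW): (-5, -2), (2, -10), (9, 7), (8, 8)
Count = 4

4


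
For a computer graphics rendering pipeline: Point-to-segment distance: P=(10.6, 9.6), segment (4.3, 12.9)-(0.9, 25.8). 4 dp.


Project P onto AB: t = 0 (clamped to [0,1])
Closest point on segment: (4.3, 12.9)
Distance: 7.112

7.112


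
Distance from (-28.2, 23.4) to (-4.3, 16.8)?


dx=23.9, dy=-6.6
d^2 = 23.9^2 + (-6.6)^2 = 614.77
d = sqrt(614.77) = 24.7946

24.7946


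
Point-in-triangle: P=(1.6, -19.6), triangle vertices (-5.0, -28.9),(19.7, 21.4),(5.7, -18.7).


Cross products: AB x AP = -102.27, BC x BP = -151.81, CA x CP = -32.19
All same sign? yes

Yes, inside


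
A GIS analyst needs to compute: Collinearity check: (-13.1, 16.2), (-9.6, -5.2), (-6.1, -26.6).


Cross product: ((-9.6)-(-13.1))*((-26.6)-16.2) - ((-5.2)-16.2)*((-6.1)-(-13.1))
= 0

Yes, collinear


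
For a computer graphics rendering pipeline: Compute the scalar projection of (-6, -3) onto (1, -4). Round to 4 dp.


u.v = 6, |v| = sqrt(17) = 4.1231
Scalar projection = u.v / |v| = 6 / sqrt(17) = 1.4552

1.4552


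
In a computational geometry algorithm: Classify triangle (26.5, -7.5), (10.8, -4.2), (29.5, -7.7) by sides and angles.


Side lengths squared: AB^2=257.38, BC^2=361.94, CA^2=9.04
Sorted: [9.04, 257.38, 361.94]
By sides: Scalene, By angles: Obtuse

Scalene, Obtuse


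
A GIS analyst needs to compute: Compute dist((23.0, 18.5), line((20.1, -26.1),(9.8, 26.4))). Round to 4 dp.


|cross product| = 611.63
|line direction| = sqrt(2862.34) = 53.5008
Distance = 611.63/sqrt(2862.34) = 11.4322

11.4322


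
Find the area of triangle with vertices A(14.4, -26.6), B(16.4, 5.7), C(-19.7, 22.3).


Area = |x_A(y_B-y_C) + x_B(y_C-y_A) + x_C(y_A-y_B)|/2
= |(-239.04) + 801.96 + 636.31|/2
= 1199.23/2 = 599.615

599.615


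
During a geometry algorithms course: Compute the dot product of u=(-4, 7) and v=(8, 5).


u . v = u_x*v_x + u_y*v_y = (-4)*8 + 7*5
= (-32) + 35 = 3

3


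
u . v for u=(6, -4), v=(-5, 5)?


u . v = u_x*v_x + u_y*v_y = 6*(-5) + (-4)*5
= (-30) + (-20) = -50

-50


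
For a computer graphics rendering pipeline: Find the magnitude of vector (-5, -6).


|u| = sqrt((-5)^2 + (-6)^2) = sqrt(61) = 7.8102

7.8102


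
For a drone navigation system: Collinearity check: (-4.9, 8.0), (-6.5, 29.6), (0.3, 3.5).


Cross product: ((-6.5)-(-4.9))*(3.5-8) - (29.6-8)*(0.3-(-4.9))
= -105.12

No, not collinear


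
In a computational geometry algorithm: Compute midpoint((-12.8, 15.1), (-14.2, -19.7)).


M = (((-12.8)+(-14.2))/2, (15.1+(-19.7))/2)
= (-13.5, -2.3)

(-13.5, -2.3)


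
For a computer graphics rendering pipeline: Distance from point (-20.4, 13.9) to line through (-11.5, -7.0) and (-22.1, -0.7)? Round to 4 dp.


|cross product| = 165.47
|line direction| = sqrt(152.05) = 12.3309
Distance = 165.47/sqrt(152.05) = 13.4192

13.4192


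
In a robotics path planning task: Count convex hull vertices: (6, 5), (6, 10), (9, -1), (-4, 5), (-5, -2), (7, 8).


Convex hull vertices (CCW): (-5, -2), (9, -1), (7, 8), (6, 10), (-4, 5)
Count = 5

5


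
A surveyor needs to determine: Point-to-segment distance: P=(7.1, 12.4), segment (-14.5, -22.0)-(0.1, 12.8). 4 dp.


Project P onto AB: t = 1 (clamped to [0,1])
Closest point on segment: (0.1, 12.8)
Distance: 7.0114

7.0114


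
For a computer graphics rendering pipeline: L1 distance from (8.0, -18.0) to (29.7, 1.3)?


|8-29.7| + |(-18)-1.3| = 21.7 + 19.3 = 41

41


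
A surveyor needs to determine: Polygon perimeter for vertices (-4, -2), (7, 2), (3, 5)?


Sides: (-4, -2)->(7, 2): sqrt(137) = 11.7047, (7, 2)->(3, 5): sqrt(25) = 5, (3, 5)->(-4, -2): sqrt(98) = 9.899495
Sum = 26.604195
Perimeter = 26.6042

26.6042


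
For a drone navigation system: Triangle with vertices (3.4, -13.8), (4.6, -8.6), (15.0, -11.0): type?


Side lengths squared: AB^2=28.48, BC^2=113.92, CA^2=142.4
Sorted: [28.48, 113.92, 142.4]
By sides: Scalene, By angles: Right

Scalene, Right


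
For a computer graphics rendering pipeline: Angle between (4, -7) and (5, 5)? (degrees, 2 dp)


u.v = -15, |u| = sqrt(65) = 8.0623, |v| = sqrt(50) = 7.0711
cos(theta) = u.v/(|u||v|) = -15/sqrt(3250) = -0.263117
theta = acos(-0.263117) = 105.26 degrees

105.26 degrees


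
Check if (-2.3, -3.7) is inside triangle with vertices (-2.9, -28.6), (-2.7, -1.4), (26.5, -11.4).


Cross products: AB x AP = -11.34, BC x BP = -63.16, CA x CP = -721.74
All same sign? yes

Yes, inside


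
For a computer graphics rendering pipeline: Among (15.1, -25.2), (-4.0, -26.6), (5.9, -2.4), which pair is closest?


d(P0,P1) = 19.1512, d(P0,P2) = 24.5862, d(P1,P2) = 26.1467
Closest: P0 and P1

Closest pair: (15.1, -25.2) and (-4.0, -26.6), distance = 19.1512


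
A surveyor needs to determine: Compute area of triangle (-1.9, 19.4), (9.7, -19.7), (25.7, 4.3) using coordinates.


Area = |x_A(y_B-y_C) + x_B(y_C-y_A) + x_C(y_A-y_B)|/2
= |45.6 + (-146.47) + 1004.87|/2
= 904/2 = 452

452


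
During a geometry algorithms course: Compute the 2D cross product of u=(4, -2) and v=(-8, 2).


u x v = u_x*v_y - u_y*v_x = 4*2 - (-2)*(-8)
= 8 - 16 = -8

-8


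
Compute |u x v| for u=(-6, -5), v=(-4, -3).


|u x v| = |(-6)*(-3) - (-5)*(-4)|
= |18 - 20| = 2

2


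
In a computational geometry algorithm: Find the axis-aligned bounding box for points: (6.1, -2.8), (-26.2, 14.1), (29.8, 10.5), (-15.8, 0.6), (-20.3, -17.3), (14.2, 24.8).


x range: [-26.2, 29.8]
y range: [-17.3, 24.8]
Bounding box: (-26.2,-17.3) to (29.8,24.8)

(-26.2,-17.3) to (29.8,24.8)


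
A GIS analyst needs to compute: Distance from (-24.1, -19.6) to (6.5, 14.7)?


dx=30.6, dy=34.3
d^2 = 30.6^2 + 34.3^2 = 2112.85
d = sqrt(2112.85) = 45.9657

45.9657


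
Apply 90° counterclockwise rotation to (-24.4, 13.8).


90° CCW: (x,y) -> (-y, x)
(-24.4,13.8) -> (-13.8, -24.4)

(-13.8, -24.4)


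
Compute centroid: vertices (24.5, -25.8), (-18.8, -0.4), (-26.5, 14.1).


Centroid = ((x_A+x_B+x_C)/3, (y_A+y_B+y_C)/3)
= ((24.5+(-18.8)+(-26.5))/3, ((-25.8)+(-0.4)+14.1)/3)
= (-6.9333, -4.0333)

(-6.9333, -4.0333)


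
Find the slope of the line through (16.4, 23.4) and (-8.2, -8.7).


slope = (y2-y1)/(x2-x1) = ((-8.7)-23.4)/((-8.2)-16.4) = (-32.1)/(-24.6) = 1.3049

1.3049


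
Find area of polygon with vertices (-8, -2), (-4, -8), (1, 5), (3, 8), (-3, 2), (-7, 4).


Shoelace sum: ((-8)*(-8) - (-4)*(-2)) + ((-4)*5 - 1*(-8)) + (1*8 - 3*5) + (3*2 - (-3)*8) + ((-3)*4 - (-7)*2) + ((-7)*(-2) - (-8)*4)
= 115
Area = |115|/2 = 57.5

57.5


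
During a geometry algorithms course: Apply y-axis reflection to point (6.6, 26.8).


Reflection over y-axis: (x,y) -> (-x,y)
(6.6, 26.8) -> (-6.6, 26.8)

(-6.6, 26.8)


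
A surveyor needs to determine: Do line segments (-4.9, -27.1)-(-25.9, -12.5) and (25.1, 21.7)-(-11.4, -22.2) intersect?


Cross products: d1=464.2, d2=-990.6, d3=-1462.8, d4=-8
d1*d2 < 0 and d3*d4 < 0? no

No, they don't intersect


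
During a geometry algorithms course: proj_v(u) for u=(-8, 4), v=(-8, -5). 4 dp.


u.v = 44, |v| = sqrt(89) = 9.434
Scalar projection = u.v / |v| = 44 / sqrt(89) = 4.664

4.664


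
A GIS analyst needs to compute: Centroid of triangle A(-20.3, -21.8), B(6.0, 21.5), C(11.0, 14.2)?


Centroid = ((x_A+x_B+x_C)/3, (y_A+y_B+y_C)/3)
= (((-20.3)+6+11)/3, ((-21.8)+21.5+14.2)/3)
= (-1.1, 4.6333)

(-1.1, 4.6333)


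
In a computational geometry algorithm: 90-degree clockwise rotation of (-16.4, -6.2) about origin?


90° CW: (x,y) -> (y, -x)
(-16.4,-6.2) -> (-6.2, 16.4)

(-6.2, 16.4)


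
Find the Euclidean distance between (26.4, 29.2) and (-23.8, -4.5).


dx=-50.2, dy=-33.7
d^2 = (-50.2)^2 + (-33.7)^2 = 3655.73
d = sqrt(3655.73) = 60.4626

60.4626


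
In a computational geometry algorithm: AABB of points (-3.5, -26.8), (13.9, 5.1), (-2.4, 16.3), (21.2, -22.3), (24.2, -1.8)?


x range: [-3.5, 24.2]
y range: [-26.8, 16.3]
Bounding box: (-3.5,-26.8) to (24.2,16.3)

(-3.5,-26.8) to (24.2,16.3)


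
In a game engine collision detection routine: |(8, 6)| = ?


|u| = sqrt(8^2 + 6^2) = sqrt(100) = 10

10


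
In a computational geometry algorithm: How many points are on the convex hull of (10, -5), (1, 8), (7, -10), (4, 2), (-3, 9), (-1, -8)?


Convex hull vertices (CCW): (-3, 9), (-1, -8), (7, -10), (10, -5), (1, 8)
Count = 5

5


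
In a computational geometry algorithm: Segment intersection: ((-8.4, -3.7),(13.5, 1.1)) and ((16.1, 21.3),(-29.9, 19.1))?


Cross products: d1=1096.1, d2=923.48, d3=429.9, d4=602.52
d1*d2 < 0 and d3*d4 < 0? no

No, they don't intersect


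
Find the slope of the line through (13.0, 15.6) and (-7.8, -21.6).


slope = (y2-y1)/(x2-x1) = ((-21.6)-15.6)/((-7.8)-13) = (-37.2)/(-20.8) = 1.7885

1.7885


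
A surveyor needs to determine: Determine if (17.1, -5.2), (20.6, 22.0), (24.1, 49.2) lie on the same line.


Cross product: (20.6-17.1)*(49.2-(-5.2)) - (22-(-5.2))*(24.1-17.1)
= 0

Yes, collinear


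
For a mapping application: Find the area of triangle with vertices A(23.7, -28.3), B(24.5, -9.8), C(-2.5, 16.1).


Area = |x_A(y_B-y_C) + x_B(y_C-y_A) + x_C(y_A-y_B)|/2
= |(-613.83) + 1087.8 + 46.25|/2
= 520.22/2 = 260.11

260.11


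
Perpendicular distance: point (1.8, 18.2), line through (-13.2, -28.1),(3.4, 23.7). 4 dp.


|cross product| = 8.42
|line direction| = sqrt(2958.8) = 54.3949
Distance = 8.42/sqrt(2958.8) = 0.1548

0.1548


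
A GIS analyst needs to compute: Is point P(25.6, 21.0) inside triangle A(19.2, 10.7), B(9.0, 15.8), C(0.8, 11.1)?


Cross products: AB x AP = -137.7, BC x BP = 35.38, CA x CP = 192.08
All same sign? no

No, outside


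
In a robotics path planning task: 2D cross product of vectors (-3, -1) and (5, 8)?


u x v = u_x*v_y - u_y*v_x = (-3)*8 - (-1)*5
= (-24) - (-5) = -19

-19


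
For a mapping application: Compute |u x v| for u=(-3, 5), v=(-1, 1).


|u x v| = |(-3)*1 - 5*(-1)|
= |(-3) - (-5)| = 2

2


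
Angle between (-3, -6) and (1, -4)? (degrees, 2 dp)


u.v = 21, |u| = sqrt(45) = 6.7082, |v| = sqrt(17) = 4.1231
cos(theta) = u.v/(|u||v|) = 21/sqrt(765) = 0.759257
theta = acos(0.759257) = 40.6 degrees

40.6 degrees


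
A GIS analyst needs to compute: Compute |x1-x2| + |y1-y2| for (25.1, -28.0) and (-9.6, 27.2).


|25.1-(-9.6)| + |(-28)-27.2| = 34.7 + 55.2 = 89.9

89.9


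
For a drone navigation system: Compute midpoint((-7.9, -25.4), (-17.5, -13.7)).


M = (((-7.9)+(-17.5))/2, ((-25.4)+(-13.7))/2)
= (-12.7, -19.55)

(-12.7, -19.55)


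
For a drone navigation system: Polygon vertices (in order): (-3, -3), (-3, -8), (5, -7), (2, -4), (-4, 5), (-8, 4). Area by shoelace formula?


Shoelace sum: ((-3)*(-8) - (-3)*(-3)) + ((-3)*(-7) - 5*(-8)) + (5*(-4) - 2*(-7)) + (2*5 - (-4)*(-4)) + ((-4)*4 - (-8)*5) + ((-8)*(-3) - (-3)*4)
= 124
Area = |124|/2 = 62

62


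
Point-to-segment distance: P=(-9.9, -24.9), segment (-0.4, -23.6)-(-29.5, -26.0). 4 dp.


Project P onto AB: t = 0.3279 (clamped to [0,1])
Closest point on segment: (-9.9423, -24.387)
Distance: 0.5147

0.5147


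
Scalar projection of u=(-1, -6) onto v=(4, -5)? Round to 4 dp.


u.v = 26, |v| = sqrt(41) = 6.4031
Scalar projection = u.v / |v| = 26 / sqrt(41) = 4.0605

4.0605


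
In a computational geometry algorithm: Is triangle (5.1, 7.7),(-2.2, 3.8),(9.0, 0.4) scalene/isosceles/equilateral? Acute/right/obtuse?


Side lengths squared: AB^2=68.5, BC^2=137, CA^2=68.5
Sorted: [68.5, 68.5, 137]
By sides: Isosceles, By angles: Right

Isosceles, Right


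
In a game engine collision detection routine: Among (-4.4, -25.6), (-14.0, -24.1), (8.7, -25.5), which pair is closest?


d(P0,P1) = 9.7165, d(P0,P2) = 13.1004, d(P1,P2) = 22.7431
Closest: P0 and P1

Closest pair: (-4.4, -25.6) and (-14.0, -24.1), distance = 9.7165


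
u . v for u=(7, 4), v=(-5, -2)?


u . v = u_x*v_x + u_y*v_y = 7*(-5) + 4*(-2)
= (-35) + (-8) = -43

-43


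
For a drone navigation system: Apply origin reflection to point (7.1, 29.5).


Reflection over origin: (x,y) -> (-x,-y)
(7.1, 29.5) -> (-7.1, -29.5)

(-7.1, -29.5)


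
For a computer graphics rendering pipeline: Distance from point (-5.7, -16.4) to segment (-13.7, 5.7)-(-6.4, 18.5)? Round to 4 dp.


Project P onto AB: t = 0 (clamped to [0,1])
Closest point on segment: (-13.7, 5.7)
Distance: 23.5034

23.5034


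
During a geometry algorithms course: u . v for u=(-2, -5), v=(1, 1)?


u . v = u_x*v_x + u_y*v_y = (-2)*1 + (-5)*1
= (-2) + (-5) = -7

-7


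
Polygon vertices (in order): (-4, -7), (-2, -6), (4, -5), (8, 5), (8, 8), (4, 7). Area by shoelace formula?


Shoelace sum: ((-4)*(-6) - (-2)*(-7)) + ((-2)*(-5) - 4*(-6)) + (4*5 - 8*(-5)) + (8*8 - 8*5) + (8*7 - 4*8) + (4*(-7) - (-4)*7)
= 152
Area = |152|/2 = 76

76


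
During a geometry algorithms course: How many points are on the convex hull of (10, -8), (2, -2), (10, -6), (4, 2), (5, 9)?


Convex hull vertices (CCW): (2, -2), (10, -8), (10, -6), (5, 9)
Count = 4

4


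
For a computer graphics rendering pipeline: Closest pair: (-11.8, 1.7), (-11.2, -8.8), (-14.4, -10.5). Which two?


d(P0,P1) = 10.5171, d(P0,P2) = 12.474, d(P1,P2) = 3.6235
Closest: P1 and P2

Closest pair: (-11.2, -8.8) and (-14.4, -10.5), distance = 3.6235


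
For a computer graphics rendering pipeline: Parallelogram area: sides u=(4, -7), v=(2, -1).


|u x v| = |4*(-1) - (-7)*2|
= |(-4) - (-14)| = 10

10


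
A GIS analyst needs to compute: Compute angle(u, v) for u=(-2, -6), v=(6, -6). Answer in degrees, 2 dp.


u.v = 24, |u| = sqrt(40) = 6.3246, |v| = sqrt(72) = 8.4853
cos(theta) = u.v/(|u||v|) = 24/sqrt(2880) = 0.447214
theta = acos(0.447214) = 63.43 degrees

63.43 degrees


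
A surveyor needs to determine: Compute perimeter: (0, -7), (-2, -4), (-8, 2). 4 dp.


Sides: (0, -7)->(-2, -4): sqrt(13) = 3.605551, (-2, -4)->(-8, 2): sqrt(72) = 8.485281, (-8, 2)->(0, -7): sqrt(145) = 12.041595
Sum = 24.132427
Perimeter = 24.1324

24.1324


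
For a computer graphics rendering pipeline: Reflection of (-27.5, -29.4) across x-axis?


Reflection over x-axis: (x,y) -> (x,-y)
(-27.5, -29.4) -> (-27.5, 29.4)

(-27.5, 29.4)


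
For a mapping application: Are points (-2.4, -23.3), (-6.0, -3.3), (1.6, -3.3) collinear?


Cross product: ((-6)-(-2.4))*((-3.3)-(-23.3)) - ((-3.3)-(-23.3))*(1.6-(-2.4))
= -152

No, not collinear


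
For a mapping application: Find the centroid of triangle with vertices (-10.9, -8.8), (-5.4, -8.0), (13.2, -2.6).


Centroid = ((x_A+x_B+x_C)/3, (y_A+y_B+y_C)/3)
= (((-10.9)+(-5.4)+13.2)/3, ((-8.8)+(-8)+(-2.6))/3)
= (-1.0333, -6.4667)

(-1.0333, -6.4667)


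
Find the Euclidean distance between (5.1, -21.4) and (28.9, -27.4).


dx=23.8, dy=-6
d^2 = 23.8^2 + (-6)^2 = 602.44
d = sqrt(602.44) = 24.5447

24.5447


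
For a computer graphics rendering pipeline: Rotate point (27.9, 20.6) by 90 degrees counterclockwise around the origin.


90° CCW: (x,y) -> (-y, x)
(27.9,20.6) -> (-20.6, 27.9)

(-20.6, 27.9)


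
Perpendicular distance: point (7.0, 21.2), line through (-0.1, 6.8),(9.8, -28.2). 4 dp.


|cross product| = 391.06
|line direction| = sqrt(1323.01) = 36.3732
Distance = 391.06/sqrt(1323.01) = 10.7513

10.7513


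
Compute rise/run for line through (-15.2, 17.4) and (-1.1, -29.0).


slope = (y2-y1)/(x2-x1) = ((-29)-17.4)/((-1.1)-(-15.2)) = (-46.4)/14.1 = -3.2908

-3.2908


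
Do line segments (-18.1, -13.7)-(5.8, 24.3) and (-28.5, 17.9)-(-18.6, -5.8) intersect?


Cross products: d1=-66.36, d2=876.27, d3=1150.44, d4=207.81
d1*d2 < 0 and d3*d4 < 0? no

No, they don't intersect


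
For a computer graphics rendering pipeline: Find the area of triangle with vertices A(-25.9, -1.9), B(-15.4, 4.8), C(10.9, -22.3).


Area = |x_A(y_B-y_C) + x_B(y_C-y_A) + x_C(y_A-y_B)|/2
= |(-701.89) + 314.16 + (-73.03)|/2
= 460.76/2 = 230.38

230.38


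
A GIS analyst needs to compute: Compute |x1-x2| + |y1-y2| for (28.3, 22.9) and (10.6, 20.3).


|28.3-10.6| + |22.9-20.3| = 17.7 + 2.6 = 20.3

20.3


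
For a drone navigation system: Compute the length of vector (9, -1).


|u| = sqrt(9^2 + (-1)^2) = sqrt(82) = 9.0554

9.0554


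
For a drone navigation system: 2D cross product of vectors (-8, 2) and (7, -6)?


u x v = u_x*v_y - u_y*v_x = (-8)*(-6) - 2*7
= 48 - 14 = 34

34


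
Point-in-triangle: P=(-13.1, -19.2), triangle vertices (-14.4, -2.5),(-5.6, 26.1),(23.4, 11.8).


Cross products: AB x AP = -184.14, BC x BP = -1420.95, CA x CP = 649.85
All same sign? no

No, outside


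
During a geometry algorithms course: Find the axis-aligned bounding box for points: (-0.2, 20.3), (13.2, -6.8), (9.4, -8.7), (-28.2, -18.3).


x range: [-28.2, 13.2]
y range: [-18.3, 20.3]
Bounding box: (-28.2,-18.3) to (13.2,20.3)

(-28.2,-18.3) to (13.2,20.3)


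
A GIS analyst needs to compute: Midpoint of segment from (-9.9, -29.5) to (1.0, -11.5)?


M = (((-9.9)+1)/2, ((-29.5)+(-11.5))/2)
= (-4.45, -20.5)

(-4.45, -20.5)


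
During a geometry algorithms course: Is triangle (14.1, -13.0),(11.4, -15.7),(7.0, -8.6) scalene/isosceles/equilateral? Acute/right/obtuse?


Side lengths squared: AB^2=14.58, BC^2=69.77, CA^2=69.77
Sorted: [14.58, 69.77, 69.77]
By sides: Isosceles, By angles: Acute

Isosceles, Acute


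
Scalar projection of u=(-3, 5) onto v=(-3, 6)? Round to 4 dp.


u.v = 39, |v| = sqrt(45) = 6.7082
Scalar projection = u.v / |v| = 39 / sqrt(45) = 5.8138

5.8138


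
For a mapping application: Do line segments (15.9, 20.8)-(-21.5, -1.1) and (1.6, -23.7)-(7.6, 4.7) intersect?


Cross products: d1=-139.12, d2=791.64, d3=1351.13, d4=420.37
d1*d2 < 0 and d3*d4 < 0? no

No, they don't intersect


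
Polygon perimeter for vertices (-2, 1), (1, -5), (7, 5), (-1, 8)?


Sides: (-2, 1)->(1, -5): sqrt(45) = 6.708204, (1, -5)->(7, 5): sqrt(136) = 11.661904, (7, 5)->(-1, 8): sqrt(73) = 8.544004, (-1, 8)->(-2, 1): sqrt(50) = 7.071068
Sum = 33.98518
Perimeter = 33.9852

33.9852


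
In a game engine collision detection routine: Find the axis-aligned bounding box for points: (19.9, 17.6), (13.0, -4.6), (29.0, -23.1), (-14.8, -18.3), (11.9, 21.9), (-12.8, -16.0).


x range: [-14.8, 29]
y range: [-23.1, 21.9]
Bounding box: (-14.8,-23.1) to (29,21.9)

(-14.8,-23.1) to (29,21.9)


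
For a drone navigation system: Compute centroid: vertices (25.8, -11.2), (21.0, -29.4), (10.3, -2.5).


Centroid = ((x_A+x_B+x_C)/3, (y_A+y_B+y_C)/3)
= ((25.8+21+10.3)/3, ((-11.2)+(-29.4)+(-2.5))/3)
= (19.0333, -14.3667)

(19.0333, -14.3667)


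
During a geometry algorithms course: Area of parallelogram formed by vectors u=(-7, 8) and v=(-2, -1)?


|u x v| = |(-7)*(-1) - 8*(-2)|
= |7 - (-16)| = 23

23


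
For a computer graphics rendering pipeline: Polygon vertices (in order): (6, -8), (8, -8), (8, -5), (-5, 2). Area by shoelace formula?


Shoelace sum: (6*(-8) - 8*(-8)) + (8*(-5) - 8*(-8)) + (8*2 - (-5)*(-5)) + ((-5)*(-8) - 6*2)
= 59
Area = |59|/2 = 29.5

29.5


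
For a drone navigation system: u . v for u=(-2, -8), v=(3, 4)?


u . v = u_x*v_x + u_y*v_y = (-2)*3 + (-8)*4
= (-6) + (-32) = -38

-38


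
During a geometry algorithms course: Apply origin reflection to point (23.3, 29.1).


Reflection over origin: (x,y) -> (-x,-y)
(23.3, 29.1) -> (-23.3, -29.1)

(-23.3, -29.1)


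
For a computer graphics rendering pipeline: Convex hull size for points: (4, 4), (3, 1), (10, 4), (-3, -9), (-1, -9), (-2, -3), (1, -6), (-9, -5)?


Convex hull vertices (CCW): (-9, -5), (-3, -9), (-1, -9), (10, 4), (4, 4)
Count = 5

5


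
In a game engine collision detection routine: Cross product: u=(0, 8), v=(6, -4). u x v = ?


u x v = u_x*v_y - u_y*v_x = 0*(-4) - 8*6
= 0 - 48 = -48

-48


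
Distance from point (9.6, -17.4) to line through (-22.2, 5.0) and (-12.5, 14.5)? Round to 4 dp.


|cross product| = 519.38
|line direction| = sqrt(184.34) = 13.5772
Distance = 519.38/sqrt(184.34) = 38.2539

38.2539


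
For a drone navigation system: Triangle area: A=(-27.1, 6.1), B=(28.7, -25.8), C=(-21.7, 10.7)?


Area = |x_A(y_B-y_C) + x_B(y_C-y_A) + x_C(y_A-y_B)|/2
= |989.15 + 132.02 + (-692.23)|/2
= 428.94/2 = 214.47

214.47


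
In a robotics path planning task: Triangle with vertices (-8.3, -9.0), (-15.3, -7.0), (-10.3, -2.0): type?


Side lengths squared: AB^2=53, BC^2=50, CA^2=53
Sorted: [50, 53, 53]
By sides: Isosceles, By angles: Acute

Isosceles, Acute


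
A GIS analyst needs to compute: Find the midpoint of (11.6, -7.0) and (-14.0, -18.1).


M = ((11.6+(-14))/2, ((-7)+(-18.1))/2)
= (-1.2, -12.55)

(-1.2, -12.55)


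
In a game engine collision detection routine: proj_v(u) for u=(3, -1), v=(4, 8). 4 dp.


u.v = 4, |v| = sqrt(80) = 8.9443
Scalar projection = u.v / |v| = 4 / sqrt(80) = 0.4472

0.4472


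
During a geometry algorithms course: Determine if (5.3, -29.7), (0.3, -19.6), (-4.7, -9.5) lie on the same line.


Cross product: (0.3-5.3)*((-9.5)-(-29.7)) - ((-19.6)-(-29.7))*((-4.7)-5.3)
= 0

Yes, collinear


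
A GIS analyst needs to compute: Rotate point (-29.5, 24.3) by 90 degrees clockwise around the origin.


90° CW: (x,y) -> (y, -x)
(-29.5,24.3) -> (24.3, 29.5)

(24.3, 29.5)


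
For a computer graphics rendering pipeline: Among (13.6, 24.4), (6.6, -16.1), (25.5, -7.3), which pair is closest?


d(P0,P1) = 41.1005, d(P0,P2) = 33.86, d(P1,P2) = 20.8483
Closest: P1 and P2

Closest pair: (6.6, -16.1) and (25.5, -7.3), distance = 20.8483


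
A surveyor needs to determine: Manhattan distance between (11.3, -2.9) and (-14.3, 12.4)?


|11.3-(-14.3)| + |(-2.9)-12.4| = 25.6 + 15.3 = 40.9

40.9


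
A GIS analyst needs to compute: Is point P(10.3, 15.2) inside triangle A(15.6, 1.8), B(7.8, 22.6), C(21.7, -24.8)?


Cross products: AB x AP = 5.72, BC x BP = 15.64, CA x CP = 59.24
All same sign? yes

Yes, inside


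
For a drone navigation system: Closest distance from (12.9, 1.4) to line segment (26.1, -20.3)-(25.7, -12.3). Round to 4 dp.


Project P onto AB: t = 1 (clamped to [0,1])
Closest point on segment: (25.7, -12.3)
Distance: 18.7491

18.7491


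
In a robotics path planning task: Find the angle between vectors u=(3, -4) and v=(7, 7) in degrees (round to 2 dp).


u.v = -7, |u| = sqrt(25) = 5, |v| = sqrt(98) = 9.8995
cos(theta) = u.v/(|u||v|) = -7/sqrt(2450) = -0.141421
theta = acos(-0.141421) = 98.13 degrees

98.13 degrees


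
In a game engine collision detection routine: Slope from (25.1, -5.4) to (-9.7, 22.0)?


slope = (y2-y1)/(x2-x1) = (22-(-5.4))/((-9.7)-25.1) = 27.4/(-34.8) = -0.7874

-0.7874


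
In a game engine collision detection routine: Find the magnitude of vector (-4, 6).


|u| = sqrt((-4)^2 + 6^2) = sqrt(52) = 7.2111

7.2111


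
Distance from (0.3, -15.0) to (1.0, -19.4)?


dx=0.7, dy=-4.4
d^2 = 0.7^2 + (-4.4)^2 = 19.85
d = sqrt(19.85) = 4.4553

4.4553


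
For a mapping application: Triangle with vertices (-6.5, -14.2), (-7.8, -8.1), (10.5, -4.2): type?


Side lengths squared: AB^2=38.9, BC^2=350.1, CA^2=389
Sorted: [38.9, 350.1, 389]
By sides: Scalene, By angles: Right

Scalene, Right


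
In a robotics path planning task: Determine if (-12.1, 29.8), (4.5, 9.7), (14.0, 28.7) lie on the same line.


Cross product: (4.5-(-12.1))*(28.7-29.8) - (9.7-29.8)*(14-(-12.1))
= 506.35

No, not collinear


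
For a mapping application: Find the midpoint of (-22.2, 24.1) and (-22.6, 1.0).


M = (((-22.2)+(-22.6))/2, (24.1+1)/2)
= (-22.4, 12.55)

(-22.4, 12.55)


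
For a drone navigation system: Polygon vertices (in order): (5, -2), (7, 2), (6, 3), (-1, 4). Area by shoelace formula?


Shoelace sum: (5*2 - 7*(-2)) + (7*3 - 6*2) + (6*4 - (-1)*3) + ((-1)*(-2) - 5*4)
= 42
Area = |42|/2 = 21

21


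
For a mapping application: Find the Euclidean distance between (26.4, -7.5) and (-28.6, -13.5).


dx=-55, dy=-6
d^2 = (-55)^2 + (-6)^2 = 3061
d = sqrt(3061) = 55.3263

55.3263


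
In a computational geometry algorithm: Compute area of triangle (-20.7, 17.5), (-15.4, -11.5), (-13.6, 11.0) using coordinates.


Area = |x_A(y_B-y_C) + x_B(y_C-y_A) + x_C(y_A-y_B)|/2
= |465.75 + 100.1 + (-394.4)|/2
= 171.45/2 = 85.725

85.725


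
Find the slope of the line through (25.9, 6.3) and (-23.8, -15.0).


slope = (y2-y1)/(x2-x1) = ((-15)-6.3)/((-23.8)-25.9) = (-21.3)/(-49.7) = 0.4286

0.4286


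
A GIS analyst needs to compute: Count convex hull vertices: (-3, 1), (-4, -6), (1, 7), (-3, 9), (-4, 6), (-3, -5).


Convex hull vertices (CCW): (-4, -6), (-3, -5), (1, 7), (-3, 9), (-4, 6)
Count = 5

5


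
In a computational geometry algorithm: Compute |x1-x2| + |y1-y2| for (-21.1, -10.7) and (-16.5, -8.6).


|(-21.1)-(-16.5)| + |(-10.7)-(-8.6)| = 4.6 + 2.1 = 6.7

6.7


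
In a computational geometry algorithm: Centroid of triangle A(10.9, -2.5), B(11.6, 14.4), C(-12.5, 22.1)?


Centroid = ((x_A+x_B+x_C)/3, (y_A+y_B+y_C)/3)
= ((10.9+11.6+(-12.5))/3, ((-2.5)+14.4+22.1)/3)
= (3.3333, 11.3333)

(3.3333, 11.3333)


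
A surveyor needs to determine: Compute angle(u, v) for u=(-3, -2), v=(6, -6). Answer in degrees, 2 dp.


u.v = -6, |u| = sqrt(13) = 3.6056, |v| = sqrt(72) = 8.4853
cos(theta) = u.v/(|u||v|) = -6/sqrt(936) = -0.196116
theta = acos(-0.196116) = 101.31 degrees

101.31 degrees


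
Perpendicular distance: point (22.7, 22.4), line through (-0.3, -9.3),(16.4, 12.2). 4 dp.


|cross product| = 34.89
|line direction| = sqrt(741.14) = 27.2239
Distance = 34.89/sqrt(741.14) = 1.2816

1.2816


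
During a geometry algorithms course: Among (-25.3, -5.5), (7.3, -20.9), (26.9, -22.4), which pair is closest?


d(P0,P1) = 36.0544, d(P0,P2) = 54.8676, d(P1,P2) = 19.6573
Closest: P1 and P2

Closest pair: (7.3, -20.9) and (26.9, -22.4), distance = 19.6573


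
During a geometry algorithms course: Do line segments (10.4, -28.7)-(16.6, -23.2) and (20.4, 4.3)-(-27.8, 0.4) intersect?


Cross products: d1=1551.6, d2=1310.68, d3=149.6, d4=390.52
d1*d2 < 0 and d3*d4 < 0? no

No, they don't intersect


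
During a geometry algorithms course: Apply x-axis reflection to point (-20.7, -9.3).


Reflection over x-axis: (x,y) -> (x,-y)
(-20.7, -9.3) -> (-20.7, 9.3)

(-20.7, 9.3)


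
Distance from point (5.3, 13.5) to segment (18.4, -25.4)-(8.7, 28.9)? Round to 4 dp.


Project P onto AB: t = 0.736 (clamped to [0,1])
Closest point on segment: (11.2608, 14.5648)
Distance: 6.0552

6.0552


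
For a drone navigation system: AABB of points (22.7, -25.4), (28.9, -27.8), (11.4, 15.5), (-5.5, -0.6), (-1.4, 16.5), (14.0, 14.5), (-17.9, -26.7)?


x range: [-17.9, 28.9]
y range: [-27.8, 16.5]
Bounding box: (-17.9,-27.8) to (28.9,16.5)

(-17.9,-27.8) to (28.9,16.5)


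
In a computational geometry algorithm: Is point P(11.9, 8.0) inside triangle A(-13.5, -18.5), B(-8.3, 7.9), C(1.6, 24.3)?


Cross products: AB x AP = -532.76, BC x BP = -330.29, CA x CP = 686.97
All same sign? no

No, outside


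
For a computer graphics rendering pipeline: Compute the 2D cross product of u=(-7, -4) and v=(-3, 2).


u x v = u_x*v_y - u_y*v_x = (-7)*2 - (-4)*(-3)
= (-14) - 12 = -26

-26


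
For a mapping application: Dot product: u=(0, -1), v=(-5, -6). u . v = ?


u . v = u_x*v_x + u_y*v_y = 0*(-5) + (-1)*(-6)
= 0 + 6 = 6

6


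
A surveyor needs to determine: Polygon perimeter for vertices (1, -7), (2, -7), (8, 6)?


Sides: (1, -7)->(2, -7): sqrt(1) = 1, (2, -7)->(8, 6): sqrt(205) = 14.317821, (8, 6)->(1, -7): sqrt(218) = 14.764823
Sum = 30.082644
Perimeter = 30.0826

30.0826


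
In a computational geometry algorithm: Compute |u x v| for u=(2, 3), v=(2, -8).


|u x v| = |2*(-8) - 3*2|
= |(-16) - 6| = 22

22


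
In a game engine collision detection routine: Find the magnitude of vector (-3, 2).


|u| = sqrt((-3)^2 + 2^2) = sqrt(13) = 3.6056

3.6056


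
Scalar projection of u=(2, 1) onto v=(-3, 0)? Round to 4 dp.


u.v = -6, |v| = sqrt(9) = 3
Scalar projection = u.v / |v| = -6 / sqrt(9) = -2

-2


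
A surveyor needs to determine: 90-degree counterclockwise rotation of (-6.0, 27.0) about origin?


90° CCW: (x,y) -> (-y, x)
(-6,27) -> (-27, -6)

(-27, -6)


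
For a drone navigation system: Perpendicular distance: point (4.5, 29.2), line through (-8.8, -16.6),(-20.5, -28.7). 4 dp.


|cross product| = 374.93
|line direction| = sqrt(283.3) = 16.8315
Distance = 374.93/sqrt(283.3) = 22.2755

22.2755


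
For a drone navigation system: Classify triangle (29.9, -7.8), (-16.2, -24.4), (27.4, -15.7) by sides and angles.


Side lengths squared: AB^2=2400.77, BC^2=1976.65, CA^2=68.66
Sorted: [68.66, 1976.65, 2400.77]
By sides: Scalene, By angles: Obtuse

Scalene, Obtuse


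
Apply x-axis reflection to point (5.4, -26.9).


Reflection over x-axis: (x,y) -> (x,-y)
(5.4, -26.9) -> (5.4, 26.9)

(5.4, 26.9)


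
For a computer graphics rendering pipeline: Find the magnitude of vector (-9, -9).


|u| = sqrt((-9)^2 + (-9)^2) = sqrt(162) = 12.7279

12.7279


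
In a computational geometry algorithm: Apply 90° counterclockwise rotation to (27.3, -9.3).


90° CCW: (x,y) -> (-y, x)
(27.3,-9.3) -> (9.3, 27.3)

(9.3, 27.3)


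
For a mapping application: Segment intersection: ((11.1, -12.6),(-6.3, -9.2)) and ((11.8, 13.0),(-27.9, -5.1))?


Cross products: d1=1003.65, d2=553.73, d3=-447.82, d4=2.1
d1*d2 < 0 and d3*d4 < 0? no

No, they don't intersect


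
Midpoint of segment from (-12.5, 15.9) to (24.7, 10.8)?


M = (((-12.5)+24.7)/2, (15.9+10.8)/2)
= (6.1, 13.35)

(6.1, 13.35)


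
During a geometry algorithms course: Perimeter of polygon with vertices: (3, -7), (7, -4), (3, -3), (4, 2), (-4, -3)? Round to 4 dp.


Sides: (3, -7)->(7, -4): sqrt(25) = 5, (7, -4)->(3, -3): sqrt(17) = 4.123106, (3, -3)->(4, 2): sqrt(26) = 5.09902, (4, 2)->(-4, -3): sqrt(89) = 9.433981, (-4, -3)->(3, -7): sqrt(65) = 8.062258
Sum = 31.718365
Perimeter = 31.7184

31.7184


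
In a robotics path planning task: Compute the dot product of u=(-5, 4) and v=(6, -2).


u . v = u_x*v_x + u_y*v_y = (-5)*6 + 4*(-2)
= (-30) + (-8) = -38

-38


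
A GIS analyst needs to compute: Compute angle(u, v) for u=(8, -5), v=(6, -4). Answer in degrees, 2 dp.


u.v = 68, |u| = sqrt(89) = 9.434, |v| = sqrt(52) = 7.2111
cos(theta) = u.v/(|u||v|) = 68/sqrt(4628) = 0.999568
theta = acos(0.999568) = 1.68 degrees

1.68 degrees


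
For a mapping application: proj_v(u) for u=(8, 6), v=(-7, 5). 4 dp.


u.v = -26, |v| = sqrt(74) = 8.6023
Scalar projection = u.v / |v| = -26 / sqrt(74) = -3.0224

-3.0224


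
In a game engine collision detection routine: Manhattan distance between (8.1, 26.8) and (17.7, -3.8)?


|8.1-17.7| + |26.8-(-3.8)| = 9.6 + 30.6 = 40.2

40.2


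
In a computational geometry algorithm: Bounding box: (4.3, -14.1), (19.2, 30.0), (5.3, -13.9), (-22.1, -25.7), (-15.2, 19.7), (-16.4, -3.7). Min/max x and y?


x range: [-22.1, 19.2]
y range: [-25.7, 30]
Bounding box: (-22.1,-25.7) to (19.2,30)

(-22.1,-25.7) to (19.2,30)


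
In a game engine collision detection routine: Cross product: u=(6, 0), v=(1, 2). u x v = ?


u x v = u_x*v_y - u_y*v_x = 6*2 - 0*1
= 12 - 0 = 12

12


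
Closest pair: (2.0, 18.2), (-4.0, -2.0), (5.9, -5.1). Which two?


d(P0,P1) = 21.0723, d(P0,P2) = 23.6241, d(P1,P2) = 10.374
Closest: P1 and P2

Closest pair: (-4.0, -2.0) and (5.9, -5.1), distance = 10.374


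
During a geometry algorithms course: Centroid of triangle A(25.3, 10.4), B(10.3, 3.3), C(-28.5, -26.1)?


Centroid = ((x_A+x_B+x_C)/3, (y_A+y_B+y_C)/3)
= ((25.3+10.3+(-28.5))/3, (10.4+3.3+(-26.1))/3)
= (2.3667, -4.1333)

(2.3667, -4.1333)


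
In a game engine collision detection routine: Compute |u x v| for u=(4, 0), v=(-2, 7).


|u x v| = |4*7 - 0*(-2)|
= |28 - 0| = 28

28


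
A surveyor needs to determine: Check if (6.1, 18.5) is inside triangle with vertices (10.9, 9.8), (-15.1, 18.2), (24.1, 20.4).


Cross products: AB x AP = -185.88, BC x BP = -34.88, CA x CP = -165.72
All same sign? yes

Yes, inside


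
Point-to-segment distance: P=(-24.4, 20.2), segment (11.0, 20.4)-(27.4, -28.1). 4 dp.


Project P onto AB: t = 0 (clamped to [0,1])
Closest point on segment: (11, 20.4)
Distance: 35.4006

35.4006


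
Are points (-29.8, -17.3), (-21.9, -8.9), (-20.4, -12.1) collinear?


Cross product: ((-21.9)-(-29.8))*((-12.1)-(-17.3)) - ((-8.9)-(-17.3))*((-20.4)-(-29.8))
= -37.88

No, not collinear


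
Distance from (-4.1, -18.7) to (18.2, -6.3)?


dx=22.3, dy=12.4
d^2 = 22.3^2 + 12.4^2 = 651.05
d = sqrt(651.05) = 25.5157

25.5157


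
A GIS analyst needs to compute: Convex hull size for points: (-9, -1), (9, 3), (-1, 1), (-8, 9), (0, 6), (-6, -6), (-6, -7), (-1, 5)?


Convex hull vertices (CCW): (-9, -1), (-6, -7), (9, 3), (-8, 9)
Count = 4

4


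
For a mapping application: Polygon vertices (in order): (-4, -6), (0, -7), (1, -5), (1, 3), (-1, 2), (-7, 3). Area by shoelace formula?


Shoelace sum: ((-4)*(-7) - 0*(-6)) + (0*(-5) - 1*(-7)) + (1*3 - 1*(-5)) + (1*2 - (-1)*3) + ((-1)*3 - (-7)*2) + ((-7)*(-6) - (-4)*3)
= 113
Area = |113|/2 = 56.5

56.5


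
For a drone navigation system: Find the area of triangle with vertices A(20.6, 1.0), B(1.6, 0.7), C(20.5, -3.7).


Area = |x_A(y_B-y_C) + x_B(y_C-y_A) + x_C(y_A-y_B)|/2
= |90.64 + (-7.52) + 6.15|/2
= 89.27/2 = 44.635

44.635


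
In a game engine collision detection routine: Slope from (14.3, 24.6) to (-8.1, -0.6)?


slope = (y2-y1)/(x2-x1) = ((-0.6)-24.6)/((-8.1)-14.3) = (-25.2)/(-22.4) = 1.125

1.125


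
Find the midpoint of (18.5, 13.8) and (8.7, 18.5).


M = ((18.5+8.7)/2, (13.8+18.5)/2)
= (13.6, 16.15)

(13.6, 16.15)


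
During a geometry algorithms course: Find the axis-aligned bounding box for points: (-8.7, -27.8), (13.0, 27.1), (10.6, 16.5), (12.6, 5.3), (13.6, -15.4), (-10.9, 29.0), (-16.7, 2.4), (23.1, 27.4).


x range: [-16.7, 23.1]
y range: [-27.8, 29]
Bounding box: (-16.7,-27.8) to (23.1,29)

(-16.7,-27.8) to (23.1,29)


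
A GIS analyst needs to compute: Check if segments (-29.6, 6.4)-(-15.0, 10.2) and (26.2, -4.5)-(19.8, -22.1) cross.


Cross products: d1=-1051.84, d2=-819.2, d3=-371.18, d4=-603.82
d1*d2 < 0 and d3*d4 < 0? no

No, they don't intersect


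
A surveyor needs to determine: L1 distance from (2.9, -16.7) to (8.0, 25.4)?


|2.9-8| + |(-16.7)-25.4| = 5.1 + 42.1 = 47.2

47.2


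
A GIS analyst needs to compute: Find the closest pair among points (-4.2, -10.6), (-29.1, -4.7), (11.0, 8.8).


d(P0,P1) = 25.5895, d(P0,P2) = 24.6455, d(P1,P2) = 42.3115
Closest: P0 and P2

Closest pair: (-4.2, -10.6) and (11.0, 8.8), distance = 24.6455


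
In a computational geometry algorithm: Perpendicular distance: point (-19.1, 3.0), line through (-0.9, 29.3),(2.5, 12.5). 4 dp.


|cross product| = 395.18
|line direction| = sqrt(293.8) = 17.1406
Distance = 395.18/sqrt(293.8) = 23.0552

23.0552


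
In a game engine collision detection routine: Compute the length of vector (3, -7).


|u| = sqrt(3^2 + (-7)^2) = sqrt(58) = 7.6158

7.6158


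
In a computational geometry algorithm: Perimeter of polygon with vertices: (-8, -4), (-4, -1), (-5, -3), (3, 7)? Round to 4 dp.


Sides: (-8, -4)->(-4, -1): sqrt(25) = 5, (-4, -1)->(-5, -3): sqrt(5) = 2.236068, (-5, -3)->(3, 7): sqrt(164) = 12.806248, (3, 7)->(-8, -4): sqrt(242) = 15.556349
Sum = 35.598665
Perimeter = 35.5987

35.5987


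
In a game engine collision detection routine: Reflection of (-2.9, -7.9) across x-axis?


Reflection over x-axis: (x,y) -> (x,-y)
(-2.9, -7.9) -> (-2.9, 7.9)

(-2.9, 7.9)


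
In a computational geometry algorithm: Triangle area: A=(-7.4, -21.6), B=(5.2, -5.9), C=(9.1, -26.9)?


Area = |x_A(y_B-y_C) + x_B(y_C-y_A) + x_C(y_A-y_B)|/2
= |(-155.4) + (-27.56) + (-142.87)|/2
= 325.83/2 = 162.915

162.915


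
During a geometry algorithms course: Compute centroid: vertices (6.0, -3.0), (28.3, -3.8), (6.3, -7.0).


Centroid = ((x_A+x_B+x_C)/3, (y_A+y_B+y_C)/3)
= ((6+28.3+6.3)/3, ((-3)+(-3.8)+(-7))/3)
= (13.5333, -4.6)

(13.5333, -4.6)


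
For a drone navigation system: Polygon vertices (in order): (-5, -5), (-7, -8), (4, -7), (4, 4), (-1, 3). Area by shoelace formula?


Shoelace sum: ((-5)*(-8) - (-7)*(-5)) + ((-7)*(-7) - 4*(-8)) + (4*4 - 4*(-7)) + (4*3 - (-1)*4) + ((-1)*(-5) - (-5)*3)
= 166
Area = |166|/2 = 83

83
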